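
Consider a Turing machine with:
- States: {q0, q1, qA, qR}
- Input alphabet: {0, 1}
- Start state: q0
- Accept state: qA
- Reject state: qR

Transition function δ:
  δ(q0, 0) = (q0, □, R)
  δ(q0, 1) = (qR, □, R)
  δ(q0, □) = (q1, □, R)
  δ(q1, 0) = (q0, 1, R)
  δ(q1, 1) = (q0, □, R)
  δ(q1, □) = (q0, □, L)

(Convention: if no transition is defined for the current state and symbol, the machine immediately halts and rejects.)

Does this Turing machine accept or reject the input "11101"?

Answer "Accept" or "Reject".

Execution trace:
Initial: [q0]11101
Step 1: δ(q0, 1) = (qR, □, R) → □[qR]1101

The machine reaches the reject state qR and halts.

Answer: Reject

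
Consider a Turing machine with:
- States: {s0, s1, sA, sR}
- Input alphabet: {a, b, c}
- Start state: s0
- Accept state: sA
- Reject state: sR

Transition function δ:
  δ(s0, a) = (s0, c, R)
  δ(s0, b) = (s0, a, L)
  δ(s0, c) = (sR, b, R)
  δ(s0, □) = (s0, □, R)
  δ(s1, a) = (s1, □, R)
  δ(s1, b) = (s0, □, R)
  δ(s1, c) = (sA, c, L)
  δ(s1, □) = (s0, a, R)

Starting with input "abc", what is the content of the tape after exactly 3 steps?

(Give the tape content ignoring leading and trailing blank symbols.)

Execution trace:
Initial: [s0]abc
Step 1: δ(s0, a) = (s0, c, R) → c[s0]bc
Step 2: δ(s0, b) = (s0, a, L) → [s0]cac
Step 3: δ(s0, c) = (sR, b, R) → b[sR]ac

The machine reaches the reject state sR and halts.

After 3 steps, the tape (ignoring leading/trailing blanks) is: bac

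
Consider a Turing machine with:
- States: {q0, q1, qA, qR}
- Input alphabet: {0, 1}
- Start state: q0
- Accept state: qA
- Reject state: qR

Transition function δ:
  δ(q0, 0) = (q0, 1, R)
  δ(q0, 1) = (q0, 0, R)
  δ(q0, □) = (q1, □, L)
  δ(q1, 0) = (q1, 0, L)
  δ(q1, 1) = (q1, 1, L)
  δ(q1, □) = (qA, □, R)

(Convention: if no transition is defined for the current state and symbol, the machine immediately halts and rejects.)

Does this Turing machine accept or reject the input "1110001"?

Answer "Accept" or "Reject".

Execution trace:
Initial: [q0]1110001
Step 1: δ(q0, 1) = (q0, 0, R) → 0[q0]110001
Step 2: δ(q0, 1) = (q0, 0, R) → 00[q0]10001
Step 3: δ(q0, 1) = (q0, 0, R) → 000[q0]0001
Step 4: δ(q0, 0) = (q0, 1, R) → 0001[q0]001
Step 5: δ(q0, 0) = (q0, 1, R) → 00011[q0]01
Step 6: δ(q0, 0) = (q0, 1, R) → 000111[q0]1
Step 7: δ(q0, 1) = (q0, 0, R) → 0001110[q0]□
Step 8: δ(q0, □) = (q1, □, L) → 000111[q1]0□
Step 9: δ(q1, 0) = (q1, 0, L) → 00011[q1]10□
Step 10: δ(q1, 1) = (q1, 1, L) → 0001[q1]110□
Step 11: δ(q1, 1) = (q1, 1, L) → 000[q1]1110□
Step 12: δ(q1, 1) = (q1, 1, L) → 00[q1]01110□
Step 13: δ(q1, 0) = (q1, 0, L) → 0[q1]001110□
Step 14: δ(q1, 0) = (q1, 0, L) → [q1]0001110□
Step 15: δ(q1, 0) = (q1, 0, L) → [q1]□0001110□
Step 16: δ(q1, □) = (qA, □, R) → □[qA]0001110□

The machine reaches the accept state qA and halts.

Answer: Accept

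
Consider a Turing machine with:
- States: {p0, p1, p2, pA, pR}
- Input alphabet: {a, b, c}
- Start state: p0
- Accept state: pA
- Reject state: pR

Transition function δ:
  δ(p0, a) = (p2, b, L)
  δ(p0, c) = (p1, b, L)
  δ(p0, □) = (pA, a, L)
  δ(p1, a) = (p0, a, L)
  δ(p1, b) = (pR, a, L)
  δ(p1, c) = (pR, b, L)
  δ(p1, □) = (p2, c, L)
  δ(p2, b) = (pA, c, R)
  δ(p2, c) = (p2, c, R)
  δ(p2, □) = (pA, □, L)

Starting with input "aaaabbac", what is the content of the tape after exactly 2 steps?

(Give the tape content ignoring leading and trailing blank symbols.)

Execution trace:
Initial: [p0]aaaabbac
Step 1: δ(p0, a) = (p2, b, L) → [p2]□baaabbac
Step 2: δ(p2, □) = (pA, □, L) → [pA]□□baaabbac

The machine reaches the accept state pA and halts.

After 2 steps, the tape (ignoring leading/trailing blanks) is: baaabbac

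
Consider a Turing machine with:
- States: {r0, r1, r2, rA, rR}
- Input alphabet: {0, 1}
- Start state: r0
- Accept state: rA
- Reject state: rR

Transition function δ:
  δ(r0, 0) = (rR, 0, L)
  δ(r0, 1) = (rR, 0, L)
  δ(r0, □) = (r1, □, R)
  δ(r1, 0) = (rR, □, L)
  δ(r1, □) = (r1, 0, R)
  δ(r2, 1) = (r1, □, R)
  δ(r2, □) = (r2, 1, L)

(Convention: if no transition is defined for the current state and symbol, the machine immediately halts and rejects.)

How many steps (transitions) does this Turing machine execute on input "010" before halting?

Execution trace:
Initial: [r0]010
Step 1: δ(r0, 0) = (rR, 0, L) → [rR]□010

The machine reaches the reject state rR and halts.

The machine executed 1 step before halting.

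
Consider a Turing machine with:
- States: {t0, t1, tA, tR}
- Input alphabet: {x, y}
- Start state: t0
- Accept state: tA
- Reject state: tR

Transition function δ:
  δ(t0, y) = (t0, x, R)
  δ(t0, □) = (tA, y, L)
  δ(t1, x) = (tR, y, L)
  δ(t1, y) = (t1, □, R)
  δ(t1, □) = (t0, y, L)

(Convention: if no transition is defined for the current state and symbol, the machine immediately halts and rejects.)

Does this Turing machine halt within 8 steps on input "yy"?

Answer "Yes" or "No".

Execution trace:
Initial: [t0]yy
Step 1: δ(t0, y) = (t0, x, R) → x[t0]y
Step 2: δ(t0, y) = (t0, x, R) → xx[t0]□
Step 3: δ(t0, □) = (tA, y, L) → x[tA]xy

The machine reaches the accept state tA and halts.
The machine halted after 3 steps (within the 8-step bound).

Answer: Yes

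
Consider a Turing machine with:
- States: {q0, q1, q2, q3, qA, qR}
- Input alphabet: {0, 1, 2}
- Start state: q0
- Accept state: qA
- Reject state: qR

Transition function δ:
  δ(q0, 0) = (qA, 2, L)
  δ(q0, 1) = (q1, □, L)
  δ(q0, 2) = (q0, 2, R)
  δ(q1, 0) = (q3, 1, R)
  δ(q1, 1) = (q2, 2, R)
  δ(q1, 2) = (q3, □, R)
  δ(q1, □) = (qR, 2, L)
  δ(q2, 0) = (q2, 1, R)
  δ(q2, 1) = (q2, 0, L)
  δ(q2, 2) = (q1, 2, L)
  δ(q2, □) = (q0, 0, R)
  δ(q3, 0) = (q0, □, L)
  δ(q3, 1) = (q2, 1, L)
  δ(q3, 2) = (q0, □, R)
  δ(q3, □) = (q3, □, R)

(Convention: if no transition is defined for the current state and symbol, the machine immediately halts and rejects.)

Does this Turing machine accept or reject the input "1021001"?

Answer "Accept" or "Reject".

Execution trace:
Initial: [q0]1021001
Step 1: δ(q0, 1) = (q1, □, L) → [q1]□□021001
Step 2: δ(q1, □) = (qR, 2, L) → [qR]□2□021001

The machine reaches the reject state qR and halts.

Answer: Reject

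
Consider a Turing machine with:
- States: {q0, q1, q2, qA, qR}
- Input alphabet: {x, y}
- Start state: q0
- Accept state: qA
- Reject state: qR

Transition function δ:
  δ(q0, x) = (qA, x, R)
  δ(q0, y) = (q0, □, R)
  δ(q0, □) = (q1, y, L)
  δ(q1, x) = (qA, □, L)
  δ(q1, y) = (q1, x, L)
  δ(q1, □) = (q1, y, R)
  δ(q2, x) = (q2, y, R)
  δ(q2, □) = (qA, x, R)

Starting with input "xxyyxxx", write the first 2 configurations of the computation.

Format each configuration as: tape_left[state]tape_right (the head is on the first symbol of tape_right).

Transitions applied:
Step 1: δ(q0, x) = (qA, x, R)

The first 2 configurations are:
[q0]xxyyxxx ⊢ x[qA]xyyxxx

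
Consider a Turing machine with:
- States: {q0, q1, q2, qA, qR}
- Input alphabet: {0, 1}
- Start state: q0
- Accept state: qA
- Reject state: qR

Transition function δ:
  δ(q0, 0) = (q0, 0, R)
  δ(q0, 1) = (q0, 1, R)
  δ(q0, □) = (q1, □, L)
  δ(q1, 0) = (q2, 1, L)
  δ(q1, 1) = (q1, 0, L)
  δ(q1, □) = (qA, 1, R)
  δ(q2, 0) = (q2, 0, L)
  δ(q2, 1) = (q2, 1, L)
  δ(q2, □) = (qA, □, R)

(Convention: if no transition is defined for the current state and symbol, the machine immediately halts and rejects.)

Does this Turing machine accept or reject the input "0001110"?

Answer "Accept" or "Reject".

Execution trace:
Initial: [q0]0001110
Step 1: δ(q0, 0) = (q0, 0, R) → 0[q0]001110
Step 2: δ(q0, 0) = (q0, 0, R) → 00[q0]01110
Step 3: δ(q0, 0) = (q0, 0, R) → 000[q0]1110
Step 4: δ(q0, 1) = (q0, 1, R) → 0001[q0]110
Step 5: δ(q0, 1) = (q0, 1, R) → 00011[q0]10
Step 6: δ(q0, 1) = (q0, 1, R) → 000111[q0]0
Step 7: δ(q0, 0) = (q0, 0, R) → 0001110[q0]□
Step 8: δ(q0, □) = (q1, □, L) → 000111[q1]0□
Step 9: δ(q1, 0) = (q2, 1, L) → 00011[q2]11□
Step 10: δ(q2, 1) = (q2, 1, L) → 0001[q2]111□
Step 11: δ(q2, 1) = (q2, 1, L) → 000[q2]1111□
Step 12: δ(q2, 1) = (q2, 1, L) → 00[q2]01111□
Step 13: δ(q2, 0) = (q2, 0, L) → 0[q2]001111□
Step 14: δ(q2, 0) = (q2, 0, L) → [q2]0001111□
Step 15: δ(q2, 0) = (q2, 0, L) → [q2]□0001111□
Step 16: δ(q2, □) = (qA, □, R) → □[qA]0001111□

The machine reaches the accept state qA and halts.

Answer: Accept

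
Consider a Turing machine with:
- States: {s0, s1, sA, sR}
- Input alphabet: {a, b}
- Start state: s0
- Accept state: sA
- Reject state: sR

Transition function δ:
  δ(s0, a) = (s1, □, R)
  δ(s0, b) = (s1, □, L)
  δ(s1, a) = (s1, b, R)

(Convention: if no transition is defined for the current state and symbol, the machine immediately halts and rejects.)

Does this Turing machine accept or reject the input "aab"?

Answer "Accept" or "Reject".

Execution trace:
Initial: [s0]aab
Step 1: δ(s0, a) = (s1, □, R) → □[s1]ab
Step 2: δ(s1, a) = (s1, b, R) → □b[s1]b

No transition is defined for δ(s1, b). By convention the machine halts and rejects.

Answer: Reject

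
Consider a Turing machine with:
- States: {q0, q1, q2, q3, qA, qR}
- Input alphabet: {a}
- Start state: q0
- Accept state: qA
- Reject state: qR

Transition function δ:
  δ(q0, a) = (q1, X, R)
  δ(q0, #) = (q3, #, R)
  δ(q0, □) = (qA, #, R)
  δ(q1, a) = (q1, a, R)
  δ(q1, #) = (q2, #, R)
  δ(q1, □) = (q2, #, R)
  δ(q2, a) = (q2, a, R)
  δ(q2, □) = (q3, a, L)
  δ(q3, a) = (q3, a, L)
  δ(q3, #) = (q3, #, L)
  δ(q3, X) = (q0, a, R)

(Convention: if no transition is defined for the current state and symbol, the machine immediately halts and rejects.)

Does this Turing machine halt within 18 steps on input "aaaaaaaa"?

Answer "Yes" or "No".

Execution trace:
Initial: [q0]aaaaaaaa
Step 1: δ(q0, a) = (q1, X, R) → X[q1]aaaaaaa
Step 2: δ(q1, a) = (q1, a, R) → Xa[q1]aaaaaa
Step 3: δ(q1, a) = (q1, a, R) → Xaa[q1]aaaaa
Step 4: δ(q1, a) = (q1, a, R) → Xaaa[q1]aaaa
Step 5: δ(q1, a) = (q1, a, R) → Xaaaa[q1]aaa
Step 6: δ(q1, a) = (q1, a, R) → Xaaaaa[q1]aa
Step 7: δ(q1, a) = (q1, a, R) → Xaaaaaa[q1]a
Step 8: δ(q1, a) = (q1, a, R) → Xaaaaaaa[q1]□
Step 9: δ(q1, □) = (q2, #, R) → Xaaaaaaa#[q2]□
Step 10: δ(q2, □) = (q3, a, L) → Xaaaaaaa[q3]#a
Step 11: δ(q3, #) = (q3, #, L) → Xaaaaaa[q3]a#a
Step 12: δ(q3, a) = (q3, a, L) → Xaaaaa[q3]aa#a
Step 13: δ(q3, a) = (q3, a, L) → Xaaaa[q3]aaa#a
Step 14: δ(q3, a) = (q3, a, L) → Xaaa[q3]aaaa#a
Step 15: δ(q3, a) = (q3, a, L) → Xaa[q3]aaaaa#a
Step 16: δ(q3, a) = (q3, a, L) → Xa[q3]aaaaaa#a
Step 17: δ(q3, a) = (q3, a, L) → X[q3]aaaaaaa#a
Step 18: δ(q3, a) = (q3, a, L) → [q3]Xaaaaaaa#a

The machine has not reached a halting state after 18 steps.
The machine did not halt within the 18-step bound.

Answer: No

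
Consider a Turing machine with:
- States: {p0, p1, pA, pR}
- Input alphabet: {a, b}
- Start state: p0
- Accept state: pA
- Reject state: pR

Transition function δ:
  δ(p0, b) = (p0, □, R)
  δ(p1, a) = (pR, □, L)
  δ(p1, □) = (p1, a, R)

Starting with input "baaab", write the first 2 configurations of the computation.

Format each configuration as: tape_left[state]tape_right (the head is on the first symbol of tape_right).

Transitions applied:
Step 1: δ(p0, b) = (p0, □, R)

The first 2 configurations are:
[p0]baaab ⊢ □[p0]aaab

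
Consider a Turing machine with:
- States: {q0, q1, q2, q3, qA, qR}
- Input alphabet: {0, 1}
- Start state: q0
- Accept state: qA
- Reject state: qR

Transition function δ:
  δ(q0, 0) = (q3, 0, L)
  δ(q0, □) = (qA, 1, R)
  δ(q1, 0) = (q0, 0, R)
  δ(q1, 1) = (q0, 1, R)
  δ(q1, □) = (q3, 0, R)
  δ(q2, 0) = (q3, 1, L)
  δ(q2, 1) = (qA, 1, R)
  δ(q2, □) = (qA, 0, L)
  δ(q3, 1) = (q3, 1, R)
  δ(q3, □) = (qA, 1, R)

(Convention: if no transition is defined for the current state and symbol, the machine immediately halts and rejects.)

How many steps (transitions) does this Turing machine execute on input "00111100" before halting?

Execution trace:
Initial: [q0]00111100
Step 1: δ(q0, 0) = (q3, 0, L) → [q3]□00111100
Step 2: δ(q3, □) = (qA, 1, R) → 1[qA]00111100

The machine reaches the accept state qA and halts.

The machine executed 2 steps before halting.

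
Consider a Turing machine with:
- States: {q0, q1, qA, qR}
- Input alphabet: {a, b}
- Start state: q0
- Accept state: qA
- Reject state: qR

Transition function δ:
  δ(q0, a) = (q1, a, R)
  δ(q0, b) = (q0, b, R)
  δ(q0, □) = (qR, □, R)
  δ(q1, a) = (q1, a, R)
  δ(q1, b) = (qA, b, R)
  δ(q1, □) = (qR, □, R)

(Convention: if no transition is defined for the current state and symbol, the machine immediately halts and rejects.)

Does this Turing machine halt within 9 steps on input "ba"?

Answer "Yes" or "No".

Execution trace:
Initial: [q0]ba
Step 1: δ(q0, b) = (q0, b, R) → b[q0]a
Step 2: δ(q0, a) = (q1, a, R) → ba[q1]□
Step 3: δ(q1, □) = (qR, □, R) → ba□[qR]□

The machine reaches the reject state qR and halts.
The machine halted after 3 steps (within the 9-step bound).

Answer: Yes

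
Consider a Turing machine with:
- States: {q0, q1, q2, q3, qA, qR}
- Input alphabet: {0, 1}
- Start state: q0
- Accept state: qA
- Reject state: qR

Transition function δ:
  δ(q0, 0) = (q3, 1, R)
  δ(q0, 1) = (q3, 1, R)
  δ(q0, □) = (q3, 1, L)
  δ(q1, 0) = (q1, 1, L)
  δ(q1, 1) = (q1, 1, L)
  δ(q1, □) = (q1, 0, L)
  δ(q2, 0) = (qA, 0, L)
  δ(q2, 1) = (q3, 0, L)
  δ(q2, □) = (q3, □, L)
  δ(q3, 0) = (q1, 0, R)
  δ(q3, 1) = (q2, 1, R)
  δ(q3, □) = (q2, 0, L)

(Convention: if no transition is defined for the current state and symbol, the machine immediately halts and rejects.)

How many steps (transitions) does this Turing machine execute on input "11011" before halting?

Execution trace:
Initial: [q0]11011
Step 1: δ(q0, 1) = (q3, 1, R) → 1[q3]1011
Step 2: δ(q3, 1) = (q2, 1, R) → 11[q2]011
Step 3: δ(q2, 0) = (qA, 0, L) → 1[qA]1011

The machine reaches the accept state qA and halts.

The machine executed 3 steps before halting.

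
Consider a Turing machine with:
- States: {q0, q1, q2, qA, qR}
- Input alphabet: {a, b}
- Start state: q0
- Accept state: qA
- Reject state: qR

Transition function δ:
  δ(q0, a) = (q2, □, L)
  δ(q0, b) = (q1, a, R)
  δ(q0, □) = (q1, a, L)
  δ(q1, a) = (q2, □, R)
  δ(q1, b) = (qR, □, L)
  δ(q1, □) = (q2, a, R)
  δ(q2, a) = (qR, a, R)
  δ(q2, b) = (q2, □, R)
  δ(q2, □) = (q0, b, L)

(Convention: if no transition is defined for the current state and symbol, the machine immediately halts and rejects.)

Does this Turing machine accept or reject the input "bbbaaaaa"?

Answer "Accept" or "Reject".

Execution trace:
Initial: [q0]bbbaaaaa
Step 1: δ(q0, b) = (q1, a, R) → a[q1]bbaaaaa
Step 2: δ(q1, b) = (qR, □, L) → [qR]a□baaaaa

The machine reaches the reject state qR and halts.

Answer: Reject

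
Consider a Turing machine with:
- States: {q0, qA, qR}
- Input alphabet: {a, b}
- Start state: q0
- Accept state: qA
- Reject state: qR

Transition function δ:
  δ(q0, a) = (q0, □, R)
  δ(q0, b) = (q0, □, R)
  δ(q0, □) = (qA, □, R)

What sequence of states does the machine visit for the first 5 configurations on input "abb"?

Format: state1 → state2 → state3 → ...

Execution trace:
Initial: [q0]abb
Step 1: δ(q0, a) = (q0, □, R) → □[q0]bb
Step 2: δ(q0, b) = (q0, □, R) → □□[q0]b
Step 3: δ(q0, b) = (q0, □, R) → □□□[q0]□
Step 4: δ(q0, □) = (qA, □, R) → □□□□[qA]□

The machine reaches the accept state qA and halts.

State sequence: q0 → q0 → q0 → q0 → qA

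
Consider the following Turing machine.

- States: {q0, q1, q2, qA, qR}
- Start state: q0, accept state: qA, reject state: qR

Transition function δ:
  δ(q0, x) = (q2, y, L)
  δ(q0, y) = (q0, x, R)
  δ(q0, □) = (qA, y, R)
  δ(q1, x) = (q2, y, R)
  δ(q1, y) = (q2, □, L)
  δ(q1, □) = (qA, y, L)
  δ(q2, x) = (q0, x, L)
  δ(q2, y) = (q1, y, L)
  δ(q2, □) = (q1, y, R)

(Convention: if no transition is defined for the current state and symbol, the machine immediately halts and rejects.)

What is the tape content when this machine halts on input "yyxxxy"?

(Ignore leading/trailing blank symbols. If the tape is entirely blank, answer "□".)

Execution trace:
Initial: [q0]yyxxxy
Step 1: δ(q0, y) = (q0, x, R) → x[q0]yxxxy
Step 2: δ(q0, y) = (q0, x, R) → xx[q0]xxxy
Step 3: δ(q0, x) = (q2, y, L) → x[q2]xyxxy
Step 4: δ(q2, x) = (q0, x, L) → [q0]xxyxxy
Step 5: δ(q0, x) = (q2, y, L) → [q2]□yxyxxy
Step 6: δ(q2, □) = (q1, y, R) → y[q1]yxyxxy
Step 7: δ(q1, y) = (q2, □, L) → [q2]y□xyxxy
Step 8: δ(q2, y) = (q1, y, L) → [q1]□y□xyxxy
Step 9: δ(q1, □) = (qA, y, L) → [qA]□yy□xyxxy

The machine reaches the accept state qA and halts.

Final tape (ignoring leading/trailing blanks): yy□xyxxy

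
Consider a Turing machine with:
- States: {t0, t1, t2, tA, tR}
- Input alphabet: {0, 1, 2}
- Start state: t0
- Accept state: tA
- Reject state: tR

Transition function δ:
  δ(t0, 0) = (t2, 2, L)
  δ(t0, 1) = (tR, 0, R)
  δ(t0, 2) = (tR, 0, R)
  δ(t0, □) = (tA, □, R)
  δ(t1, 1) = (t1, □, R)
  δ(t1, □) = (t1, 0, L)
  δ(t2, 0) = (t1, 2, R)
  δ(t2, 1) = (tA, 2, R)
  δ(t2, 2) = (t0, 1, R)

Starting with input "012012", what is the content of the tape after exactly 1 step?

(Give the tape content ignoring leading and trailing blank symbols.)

Execution trace:
Initial: [t0]012012
Step 1: δ(t0, 0) = (t2, 2, L) → [t2]□212012

No transition is defined for δ(t2, □). By convention the machine halts and rejects.

After 1 step, the tape (ignoring leading/trailing blanks) is: 212012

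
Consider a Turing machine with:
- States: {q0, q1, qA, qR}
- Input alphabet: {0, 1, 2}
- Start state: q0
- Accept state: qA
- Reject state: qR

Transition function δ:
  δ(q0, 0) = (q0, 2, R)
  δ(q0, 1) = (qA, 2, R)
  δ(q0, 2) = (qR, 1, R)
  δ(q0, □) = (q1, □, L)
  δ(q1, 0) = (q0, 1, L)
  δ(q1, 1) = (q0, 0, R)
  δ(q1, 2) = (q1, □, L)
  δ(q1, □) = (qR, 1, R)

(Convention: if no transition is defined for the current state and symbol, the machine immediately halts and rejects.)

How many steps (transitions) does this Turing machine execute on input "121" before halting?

Execution trace:
Initial: [q0]121
Step 1: δ(q0, 1) = (qA, 2, R) → 2[qA]21

The machine reaches the accept state qA and halts.

The machine executed 1 step before halting.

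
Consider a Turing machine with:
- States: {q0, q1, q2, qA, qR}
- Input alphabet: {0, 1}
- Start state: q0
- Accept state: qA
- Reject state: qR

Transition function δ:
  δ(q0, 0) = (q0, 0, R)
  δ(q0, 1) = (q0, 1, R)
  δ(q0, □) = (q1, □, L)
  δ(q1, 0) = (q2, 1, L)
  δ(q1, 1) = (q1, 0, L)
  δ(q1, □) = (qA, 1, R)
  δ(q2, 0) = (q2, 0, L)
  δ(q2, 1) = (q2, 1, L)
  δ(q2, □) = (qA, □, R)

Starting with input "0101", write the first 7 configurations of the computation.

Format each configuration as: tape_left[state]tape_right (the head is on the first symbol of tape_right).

Transitions applied:
Step 1: δ(q0, 0) = (q0, 0, R)
Step 2: δ(q0, 1) = (q0, 1, R)
Step 3: δ(q0, 0) = (q0, 0, R)
Step 4: δ(q0, 1) = (q0, 1, R)
Step 5: δ(q0, □) = (q1, □, L)
Step 6: δ(q1, 1) = (q1, 0, L)

The first 7 configurations are:
[q0]0101 ⊢ 0[q0]101 ⊢ 01[q0]01 ⊢ 010[q0]1 ⊢ 0101[q0]□ ⊢ 010[q1]1□ ⊢ 01[q1]00□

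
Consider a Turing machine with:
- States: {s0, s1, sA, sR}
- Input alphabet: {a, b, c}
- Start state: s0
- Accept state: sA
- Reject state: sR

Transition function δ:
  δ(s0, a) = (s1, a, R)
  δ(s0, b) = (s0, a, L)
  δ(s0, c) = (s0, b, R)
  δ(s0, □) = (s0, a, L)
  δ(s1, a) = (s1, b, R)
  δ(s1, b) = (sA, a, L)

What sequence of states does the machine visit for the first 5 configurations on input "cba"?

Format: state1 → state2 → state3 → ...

Execution trace:
Initial: [s0]cba
Step 1: δ(s0, c) = (s0, b, R) → b[s0]ba
Step 2: δ(s0, b) = (s0, a, L) → [s0]baa
Step 3: δ(s0, b) = (s0, a, L) → [s0]□aaa
Step 4: δ(s0, □) = (s0, a, L) → [s0]□aaaa

State sequence: s0 → s0 → s0 → s0 → s0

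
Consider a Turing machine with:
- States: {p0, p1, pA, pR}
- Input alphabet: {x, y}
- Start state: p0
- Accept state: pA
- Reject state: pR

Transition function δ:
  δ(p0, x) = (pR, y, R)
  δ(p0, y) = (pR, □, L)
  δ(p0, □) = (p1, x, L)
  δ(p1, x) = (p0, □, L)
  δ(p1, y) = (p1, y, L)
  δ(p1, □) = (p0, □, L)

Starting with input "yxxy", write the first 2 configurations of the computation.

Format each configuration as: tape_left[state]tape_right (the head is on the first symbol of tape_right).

Transitions applied:
Step 1: δ(p0, y) = (pR, □, L)

The first 2 configurations are:
[p0]yxxy ⊢ [pR]□□xxy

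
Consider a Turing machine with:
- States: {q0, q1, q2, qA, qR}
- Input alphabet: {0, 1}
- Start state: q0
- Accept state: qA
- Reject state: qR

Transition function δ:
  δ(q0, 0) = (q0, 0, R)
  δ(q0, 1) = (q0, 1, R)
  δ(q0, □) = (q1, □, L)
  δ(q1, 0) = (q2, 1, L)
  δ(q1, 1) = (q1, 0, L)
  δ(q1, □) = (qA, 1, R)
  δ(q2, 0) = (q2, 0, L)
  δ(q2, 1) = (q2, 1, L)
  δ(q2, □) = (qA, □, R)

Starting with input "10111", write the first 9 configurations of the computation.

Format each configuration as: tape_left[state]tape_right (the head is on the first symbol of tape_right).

Transitions applied:
Step 1: δ(q0, 1) = (q0, 1, R)
Step 2: δ(q0, 0) = (q0, 0, R)
Step 3: δ(q0, 1) = (q0, 1, R)
Step 4: δ(q0, 1) = (q0, 1, R)
Step 5: δ(q0, 1) = (q0, 1, R)
Step 6: δ(q0, □) = (q1, □, L)
Step 7: δ(q1, 1) = (q1, 0, L)
Step 8: δ(q1, 1) = (q1, 0, L)

The first 9 configurations are:
[q0]10111 ⊢ 1[q0]0111 ⊢ 10[q0]111 ⊢ 101[q0]11 ⊢ 1011[q0]1 ⊢ 10111[q0]□ ⊢ 1011[q1]1□ ⊢ 101[q1]10□ ⊢ 10[q1]100□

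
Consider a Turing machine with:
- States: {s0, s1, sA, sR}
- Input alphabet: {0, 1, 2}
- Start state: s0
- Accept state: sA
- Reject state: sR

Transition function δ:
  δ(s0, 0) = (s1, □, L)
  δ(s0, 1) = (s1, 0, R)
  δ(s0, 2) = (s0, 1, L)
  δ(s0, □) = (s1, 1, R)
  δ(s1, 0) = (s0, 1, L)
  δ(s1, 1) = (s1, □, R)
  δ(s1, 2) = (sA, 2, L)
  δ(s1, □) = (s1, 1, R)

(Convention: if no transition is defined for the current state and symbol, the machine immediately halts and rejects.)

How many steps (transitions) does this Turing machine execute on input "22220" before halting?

Execution trace:
Initial: [s0]22220
Step 1: δ(s0, 2) = (s0, 1, L) → [s0]□12220
Step 2: δ(s0, □) = (s1, 1, R) → 1[s1]12220
Step 3: δ(s1, 1) = (s1, □, R) → 1□[s1]2220
Step 4: δ(s1, 2) = (sA, 2, L) → 1[sA]□2220

The machine reaches the accept state sA and halts.

The machine executed 4 steps before halting.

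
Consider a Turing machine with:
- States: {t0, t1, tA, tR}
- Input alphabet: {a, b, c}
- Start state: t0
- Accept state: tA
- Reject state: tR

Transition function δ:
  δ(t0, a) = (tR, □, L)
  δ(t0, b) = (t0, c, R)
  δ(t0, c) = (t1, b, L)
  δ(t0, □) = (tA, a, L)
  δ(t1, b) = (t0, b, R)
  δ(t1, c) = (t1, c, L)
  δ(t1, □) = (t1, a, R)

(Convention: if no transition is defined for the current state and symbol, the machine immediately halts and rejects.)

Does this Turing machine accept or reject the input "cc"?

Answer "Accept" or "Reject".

Execution trace:
Initial: [t0]cc
Step 1: δ(t0, c) = (t1, b, L) → [t1]□bc
Step 2: δ(t1, □) = (t1, a, R) → a[t1]bc
Step 3: δ(t1, b) = (t0, b, R) → ab[t0]c
Step 4: δ(t0, c) = (t1, b, L) → a[t1]bb
Step 5: δ(t1, b) = (t0, b, R) → ab[t0]b
Step 6: δ(t0, b) = (t0, c, R) → abc[t0]□
Step 7: δ(t0, □) = (tA, a, L) → ab[tA]ca

The machine reaches the accept state tA and halts.

Answer: Accept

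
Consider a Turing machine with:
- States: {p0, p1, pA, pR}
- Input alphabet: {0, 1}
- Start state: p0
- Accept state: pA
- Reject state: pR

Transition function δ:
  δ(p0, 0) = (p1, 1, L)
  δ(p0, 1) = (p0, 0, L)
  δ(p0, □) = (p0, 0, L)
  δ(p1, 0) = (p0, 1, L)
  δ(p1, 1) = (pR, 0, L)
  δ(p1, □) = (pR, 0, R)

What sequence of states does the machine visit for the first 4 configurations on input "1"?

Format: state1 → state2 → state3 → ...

Execution trace:
Initial: [p0]1
Step 1: δ(p0, 1) = (p0, 0, L) → [p0]□0
Step 2: δ(p0, □) = (p0, 0, L) → [p0]□00
Step 3: δ(p0, □) = (p0, 0, L) → [p0]□000

State sequence: p0 → p0 → p0 → p0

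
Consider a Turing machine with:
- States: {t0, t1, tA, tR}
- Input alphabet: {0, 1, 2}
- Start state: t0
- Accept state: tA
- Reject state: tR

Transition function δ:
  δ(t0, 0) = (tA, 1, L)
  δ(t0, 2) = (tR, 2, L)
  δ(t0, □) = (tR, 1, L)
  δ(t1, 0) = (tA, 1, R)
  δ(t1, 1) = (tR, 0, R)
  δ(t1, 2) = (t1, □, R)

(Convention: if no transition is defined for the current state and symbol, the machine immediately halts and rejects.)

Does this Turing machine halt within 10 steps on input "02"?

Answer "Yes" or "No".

Execution trace:
Initial: [t0]02
Step 1: δ(t0, 0) = (tA, 1, L) → [tA]□12

The machine reaches the accept state tA and halts.
The machine halted after 1 step (within the 10-step bound).

Answer: Yes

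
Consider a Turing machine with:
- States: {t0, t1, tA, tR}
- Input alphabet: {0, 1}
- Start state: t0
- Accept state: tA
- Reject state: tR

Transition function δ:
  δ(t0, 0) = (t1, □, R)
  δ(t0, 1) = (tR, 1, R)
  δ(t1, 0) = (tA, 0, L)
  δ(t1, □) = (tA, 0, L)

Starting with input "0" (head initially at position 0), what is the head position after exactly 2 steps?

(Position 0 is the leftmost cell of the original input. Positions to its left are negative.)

Execution trace (head position shown):
Step 0: [t0]0  (head at position 0)
Step 1: move right → □[t1]□  (head at position 1)
Step 2: move left → [tA]□0  (head at position 0)

After 2 steps, the head is at position 0.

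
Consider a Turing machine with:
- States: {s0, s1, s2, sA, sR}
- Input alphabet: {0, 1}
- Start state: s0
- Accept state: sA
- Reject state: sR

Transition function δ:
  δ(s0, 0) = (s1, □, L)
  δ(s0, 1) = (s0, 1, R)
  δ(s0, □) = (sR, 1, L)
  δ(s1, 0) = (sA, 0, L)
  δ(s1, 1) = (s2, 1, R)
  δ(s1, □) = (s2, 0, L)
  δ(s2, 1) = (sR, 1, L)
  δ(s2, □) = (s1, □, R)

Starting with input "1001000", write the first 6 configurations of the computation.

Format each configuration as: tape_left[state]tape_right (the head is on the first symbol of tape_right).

Transitions applied:
Step 1: δ(s0, 1) = (s0, 1, R)
Step 2: δ(s0, 0) = (s1, □, L)
Step 3: δ(s1, 1) = (s2, 1, R)
Step 4: δ(s2, □) = (s1, □, R)
Step 5: δ(s1, 0) = (sA, 0, L)

The first 6 configurations are:
[s0]1001000 ⊢ 1[s0]001000 ⊢ [s1]1□01000 ⊢ 1[s2]□01000 ⊢ 1□[s1]01000 ⊢ 1[sA]□01000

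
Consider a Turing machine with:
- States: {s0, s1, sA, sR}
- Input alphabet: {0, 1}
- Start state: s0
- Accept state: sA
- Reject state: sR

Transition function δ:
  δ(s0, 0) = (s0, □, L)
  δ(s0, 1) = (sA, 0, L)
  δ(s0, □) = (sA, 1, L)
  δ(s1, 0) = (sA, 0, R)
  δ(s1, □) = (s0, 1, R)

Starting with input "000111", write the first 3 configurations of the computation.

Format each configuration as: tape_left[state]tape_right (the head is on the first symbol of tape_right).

Transitions applied:
Step 1: δ(s0, 0) = (s0, □, L)
Step 2: δ(s0, □) = (sA, 1, L)

The first 3 configurations are:
[s0]000111 ⊢ [s0]□□00111 ⊢ [sA]□1□00111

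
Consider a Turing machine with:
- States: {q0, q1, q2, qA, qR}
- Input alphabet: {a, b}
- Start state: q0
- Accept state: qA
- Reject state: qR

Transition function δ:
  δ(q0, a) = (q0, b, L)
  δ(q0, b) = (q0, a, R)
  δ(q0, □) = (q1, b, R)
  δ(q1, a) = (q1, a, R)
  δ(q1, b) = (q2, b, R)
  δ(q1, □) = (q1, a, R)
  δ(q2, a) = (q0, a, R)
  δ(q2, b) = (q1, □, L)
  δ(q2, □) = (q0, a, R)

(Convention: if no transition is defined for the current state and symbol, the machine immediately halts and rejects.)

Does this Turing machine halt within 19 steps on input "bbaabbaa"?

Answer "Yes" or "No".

Execution trace:
Initial: [q0]bbaabbaa
Step 1: δ(q0, b) = (q0, a, R) → a[q0]baabbaa
Step 2: δ(q0, b) = (q0, a, R) → aa[q0]aabbaa
Step 3: δ(q0, a) = (q0, b, L) → a[q0]ababbaa
Step 4: δ(q0, a) = (q0, b, L) → [q0]abbabbaa
Step 5: δ(q0, a) = (q0, b, L) → [q0]□bbbabbaa
Step 6: δ(q0, □) = (q1, b, R) → b[q1]bbbabbaa
Step 7: δ(q1, b) = (q2, b, R) → bb[q2]bbabbaa
Step 8: δ(q2, b) = (q1, □, L) → b[q1]b□babbaa
Step 9: δ(q1, b) = (q2, b, R) → bb[q2]□babbaa
Step 10: δ(q2, □) = (q0, a, R) → bba[q0]babbaa
Step 11: δ(q0, b) = (q0, a, R) → bbaa[q0]abbaa
Step 12: δ(q0, a) = (q0, b, L) → bba[q0]abbbaa
Step 13: δ(q0, a) = (q0, b, L) → bb[q0]abbbbaa
Step 14: δ(q0, a) = (q0, b, L) → b[q0]bbbbbbaa
Step 15: δ(q0, b) = (q0, a, R) → ba[q0]bbbbbaa
Step 16: δ(q0, b) = (q0, a, R) → baa[q0]bbbbaa
Step 17: δ(q0, b) = (q0, a, R) → baaa[q0]bbbaa
Step 18: δ(q0, b) = (q0, a, R) → baaaa[q0]bbaa
Step 19: δ(q0, b) = (q0, a, R) → baaaaa[q0]baa

The machine has not reached a halting state after 19 steps.
The machine did not halt within the 19-step bound.

Answer: No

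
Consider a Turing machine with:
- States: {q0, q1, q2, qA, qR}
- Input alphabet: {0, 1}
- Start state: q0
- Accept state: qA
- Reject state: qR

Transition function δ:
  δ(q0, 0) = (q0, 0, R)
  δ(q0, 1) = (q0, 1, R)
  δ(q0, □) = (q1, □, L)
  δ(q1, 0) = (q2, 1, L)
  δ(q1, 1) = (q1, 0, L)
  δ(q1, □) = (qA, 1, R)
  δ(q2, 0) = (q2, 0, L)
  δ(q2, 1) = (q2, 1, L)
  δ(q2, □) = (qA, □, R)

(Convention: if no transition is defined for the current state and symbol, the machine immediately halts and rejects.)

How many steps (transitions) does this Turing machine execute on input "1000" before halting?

Execution trace:
Initial: [q0]1000
Step 1: δ(q0, 1) = (q0, 1, R) → 1[q0]000
Step 2: δ(q0, 0) = (q0, 0, R) → 10[q0]00
Step 3: δ(q0, 0) = (q0, 0, R) → 100[q0]0
Step 4: δ(q0, 0) = (q0, 0, R) → 1000[q0]□
Step 5: δ(q0, □) = (q1, □, L) → 100[q1]0□
Step 6: δ(q1, 0) = (q2, 1, L) → 10[q2]01□
Step 7: δ(q2, 0) = (q2, 0, L) → 1[q2]001□
Step 8: δ(q2, 0) = (q2, 0, L) → [q2]1001□
Step 9: δ(q2, 1) = (q2, 1, L) → [q2]□1001□
Step 10: δ(q2, □) = (qA, □, R) → □[qA]1001□

The machine reaches the accept state qA and halts.

The machine executed 10 steps before halting.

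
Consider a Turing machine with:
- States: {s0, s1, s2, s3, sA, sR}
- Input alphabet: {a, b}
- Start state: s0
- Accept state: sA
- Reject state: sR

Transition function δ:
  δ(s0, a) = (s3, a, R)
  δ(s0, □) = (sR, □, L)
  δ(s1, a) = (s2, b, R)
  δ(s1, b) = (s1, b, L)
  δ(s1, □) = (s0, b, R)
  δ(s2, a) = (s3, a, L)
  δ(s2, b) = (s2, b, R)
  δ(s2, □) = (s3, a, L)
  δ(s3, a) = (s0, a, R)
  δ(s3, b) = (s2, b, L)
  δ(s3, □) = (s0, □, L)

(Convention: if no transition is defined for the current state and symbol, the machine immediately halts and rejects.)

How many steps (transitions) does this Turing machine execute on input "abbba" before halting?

Execution trace:
Initial: [s0]abbba
Step 1: δ(s0, a) = (s3, a, R) → a[s3]bbba
Step 2: δ(s3, b) = (s2, b, L) → [s2]abbba
Step 3: δ(s2, a) = (s3, a, L) → [s3]□abbba
Step 4: δ(s3, □) = (s0, □, L) → [s0]□□abbba
Step 5: δ(s0, □) = (sR, □, L) → [sR]□□□abbba

The machine reaches the reject state sR and halts.

The machine executed 5 steps before halting.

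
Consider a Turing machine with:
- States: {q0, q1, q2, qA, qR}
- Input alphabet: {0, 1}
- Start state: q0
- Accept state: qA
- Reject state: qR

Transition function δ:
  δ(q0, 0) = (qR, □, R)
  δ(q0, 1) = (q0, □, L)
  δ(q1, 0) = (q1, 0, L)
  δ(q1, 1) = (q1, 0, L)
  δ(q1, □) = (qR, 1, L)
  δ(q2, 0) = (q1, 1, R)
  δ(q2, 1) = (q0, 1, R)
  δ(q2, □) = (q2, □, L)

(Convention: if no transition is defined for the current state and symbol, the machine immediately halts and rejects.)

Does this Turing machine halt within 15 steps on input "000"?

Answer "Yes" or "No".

Execution trace:
Initial: [q0]000
Step 1: δ(q0, 0) = (qR, □, R) → □[qR]00

The machine reaches the reject state qR and halts.
The machine halted after 1 step (within the 15-step bound).

Answer: Yes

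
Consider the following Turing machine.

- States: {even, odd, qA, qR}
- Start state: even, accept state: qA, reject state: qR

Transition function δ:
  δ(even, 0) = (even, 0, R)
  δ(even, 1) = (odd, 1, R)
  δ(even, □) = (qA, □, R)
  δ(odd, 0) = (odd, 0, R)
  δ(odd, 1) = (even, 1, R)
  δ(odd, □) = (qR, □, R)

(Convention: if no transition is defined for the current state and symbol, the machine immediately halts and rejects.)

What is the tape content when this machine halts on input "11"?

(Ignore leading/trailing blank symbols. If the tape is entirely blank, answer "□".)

Execution trace:
Initial: [even]11
Step 1: δ(even, 1) = (odd, 1, R) → 1[odd]1
Step 2: δ(odd, 1) = (even, 1, R) → 11[even]□
Step 3: δ(even, □) = (qA, □, R) → 11□[qA]□

The machine reaches the accept state qA and halts.

Final tape (ignoring leading/trailing blanks): 11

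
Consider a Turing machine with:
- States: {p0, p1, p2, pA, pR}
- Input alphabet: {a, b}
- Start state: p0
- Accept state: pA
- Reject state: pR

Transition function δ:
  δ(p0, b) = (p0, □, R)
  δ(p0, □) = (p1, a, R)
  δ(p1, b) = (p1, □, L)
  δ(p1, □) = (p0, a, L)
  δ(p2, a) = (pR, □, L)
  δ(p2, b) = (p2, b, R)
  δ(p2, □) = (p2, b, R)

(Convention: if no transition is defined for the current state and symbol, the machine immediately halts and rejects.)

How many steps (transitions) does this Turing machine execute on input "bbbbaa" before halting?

Execution trace:
Initial: [p0]bbbbaa
Step 1: δ(p0, b) = (p0, □, R) → □[p0]bbbaa
Step 2: δ(p0, b) = (p0, □, R) → □□[p0]bbaa
Step 3: δ(p0, b) = (p0, □, R) → □□□[p0]baa
Step 4: δ(p0, b) = (p0, □, R) → □□□□[p0]aa

No transition is defined for δ(p0, a). By convention the machine halts and rejects.

The machine executed 4 steps before halting.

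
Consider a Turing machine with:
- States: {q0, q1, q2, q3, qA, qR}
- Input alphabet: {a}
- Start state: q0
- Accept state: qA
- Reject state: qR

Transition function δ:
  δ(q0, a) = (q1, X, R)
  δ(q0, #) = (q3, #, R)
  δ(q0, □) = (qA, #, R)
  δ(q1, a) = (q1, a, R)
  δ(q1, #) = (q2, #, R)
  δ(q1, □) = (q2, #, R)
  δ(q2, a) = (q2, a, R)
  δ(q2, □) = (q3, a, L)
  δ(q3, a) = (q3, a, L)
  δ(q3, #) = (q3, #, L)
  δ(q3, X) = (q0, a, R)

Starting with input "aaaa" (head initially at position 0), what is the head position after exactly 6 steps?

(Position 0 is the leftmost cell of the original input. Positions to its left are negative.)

Execution trace (head position shown):
Step 0: [q0]aaaa  (head at position 0)
Step 1: move right → X[q1]aaa  (head at position 1)
Step 2: move right → Xa[q1]aa  (head at position 2)
Step 3: move right → Xaa[q1]a  (head at position 3)
Step 4: move right → Xaaa[q1]□  (head at position 4)
Step 5: move right → Xaaa#[q2]□  (head at position 5)
Step 6: move left → Xaaa[q3]#a  (head at position 4)

After 6 steps, the head is at position 4.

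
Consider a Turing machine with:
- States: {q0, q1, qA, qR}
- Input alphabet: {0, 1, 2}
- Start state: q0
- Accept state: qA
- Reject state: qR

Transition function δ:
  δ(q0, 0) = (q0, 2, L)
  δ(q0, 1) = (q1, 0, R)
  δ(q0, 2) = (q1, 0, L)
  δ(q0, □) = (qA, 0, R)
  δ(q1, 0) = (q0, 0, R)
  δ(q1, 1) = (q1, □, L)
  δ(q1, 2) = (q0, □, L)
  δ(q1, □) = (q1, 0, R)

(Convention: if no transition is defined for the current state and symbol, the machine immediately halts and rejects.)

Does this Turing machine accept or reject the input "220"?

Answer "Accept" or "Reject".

Execution trace:
Initial: [q0]220
Step 1: δ(q0, 2) = (q1, 0, L) → [q1]□020
Step 2: δ(q1, □) = (q1, 0, R) → 0[q1]020
Step 3: δ(q1, 0) = (q0, 0, R) → 00[q0]20
Step 4: δ(q0, 2) = (q1, 0, L) → 0[q1]000
Step 5: δ(q1, 0) = (q0, 0, R) → 00[q0]00
Step 6: δ(q0, 0) = (q0, 2, L) → 0[q0]020
Step 7: δ(q0, 0) = (q0, 2, L) → [q0]0220
Step 8: δ(q0, 0) = (q0, 2, L) → [q0]□2220
Step 9: δ(q0, □) = (qA, 0, R) → 0[qA]2220

The machine reaches the accept state qA and halts.

Answer: Accept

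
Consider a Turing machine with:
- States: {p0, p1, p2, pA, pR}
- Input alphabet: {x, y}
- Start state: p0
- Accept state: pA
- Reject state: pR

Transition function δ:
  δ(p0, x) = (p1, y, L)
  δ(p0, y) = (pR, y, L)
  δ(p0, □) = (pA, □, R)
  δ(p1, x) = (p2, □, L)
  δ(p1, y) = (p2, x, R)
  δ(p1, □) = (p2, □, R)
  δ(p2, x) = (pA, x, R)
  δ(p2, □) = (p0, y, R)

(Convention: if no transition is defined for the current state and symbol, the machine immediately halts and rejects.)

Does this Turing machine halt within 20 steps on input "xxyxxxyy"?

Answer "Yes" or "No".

Execution trace:
Initial: [p0]xxyxxxyy
Step 1: δ(p0, x) = (p1, y, L) → [p1]□yxyxxxyy
Step 2: δ(p1, □) = (p2, □, R) → □[p2]yxyxxxyy

No transition is defined for δ(p2, y). By convention the machine halts and rejects.
The machine halted after 2 steps (within the 20-step bound).

Answer: Yes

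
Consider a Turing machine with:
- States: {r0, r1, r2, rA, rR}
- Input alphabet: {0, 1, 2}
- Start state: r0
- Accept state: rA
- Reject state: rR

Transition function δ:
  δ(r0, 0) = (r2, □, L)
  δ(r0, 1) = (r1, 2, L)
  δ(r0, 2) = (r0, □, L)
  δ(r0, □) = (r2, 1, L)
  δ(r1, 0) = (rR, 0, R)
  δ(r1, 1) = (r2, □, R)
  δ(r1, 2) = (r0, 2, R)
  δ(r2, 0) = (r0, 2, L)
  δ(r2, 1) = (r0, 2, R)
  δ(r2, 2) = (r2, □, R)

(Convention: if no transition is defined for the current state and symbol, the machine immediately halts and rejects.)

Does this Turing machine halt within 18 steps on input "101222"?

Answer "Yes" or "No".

Execution trace:
Initial: [r0]101222
Step 1: δ(r0, 1) = (r1, 2, L) → [r1]□201222

No transition is defined for δ(r1, □). By convention the machine halts and rejects.
The machine halted after 1 step (within the 18-step bound).

Answer: Yes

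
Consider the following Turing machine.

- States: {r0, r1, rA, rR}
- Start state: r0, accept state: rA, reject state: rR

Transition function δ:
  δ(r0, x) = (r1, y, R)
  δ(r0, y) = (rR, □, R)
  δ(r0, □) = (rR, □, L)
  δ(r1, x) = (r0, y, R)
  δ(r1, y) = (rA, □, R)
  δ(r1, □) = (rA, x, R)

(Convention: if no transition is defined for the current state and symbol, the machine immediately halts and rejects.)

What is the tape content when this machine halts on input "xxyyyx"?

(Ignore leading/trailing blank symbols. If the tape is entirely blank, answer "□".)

Execution trace:
Initial: [r0]xxyyyx
Step 1: δ(r0, x) = (r1, y, R) → y[r1]xyyyx
Step 2: δ(r1, x) = (r0, y, R) → yy[r0]yyyx
Step 3: δ(r0, y) = (rR, □, R) → yy□[rR]yyx

The machine reaches the reject state rR and halts.

Final tape (ignoring leading/trailing blanks): yy□yyx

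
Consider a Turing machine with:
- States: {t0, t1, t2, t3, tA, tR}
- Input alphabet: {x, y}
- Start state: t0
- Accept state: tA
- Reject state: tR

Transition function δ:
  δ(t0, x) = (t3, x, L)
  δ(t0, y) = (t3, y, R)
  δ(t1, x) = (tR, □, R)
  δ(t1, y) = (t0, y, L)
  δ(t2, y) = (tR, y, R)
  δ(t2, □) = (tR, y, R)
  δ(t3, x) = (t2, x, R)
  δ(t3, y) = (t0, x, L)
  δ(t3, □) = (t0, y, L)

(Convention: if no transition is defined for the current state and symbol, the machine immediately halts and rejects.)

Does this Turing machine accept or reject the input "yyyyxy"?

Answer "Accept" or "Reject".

Execution trace:
Initial: [t0]yyyyxy
Step 1: δ(t0, y) = (t3, y, R) → y[t3]yyyxy
Step 2: δ(t3, y) = (t0, x, L) → [t0]yxyyxy
Step 3: δ(t0, y) = (t3, y, R) → y[t3]xyyxy
Step 4: δ(t3, x) = (t2, x, R) → yx[t2]yyxy
Step 5: δ(t2, y) = (tR, y, R) → yxy[tR]yxy

The machine reaches the reject state tR and halts.

Answer: Reject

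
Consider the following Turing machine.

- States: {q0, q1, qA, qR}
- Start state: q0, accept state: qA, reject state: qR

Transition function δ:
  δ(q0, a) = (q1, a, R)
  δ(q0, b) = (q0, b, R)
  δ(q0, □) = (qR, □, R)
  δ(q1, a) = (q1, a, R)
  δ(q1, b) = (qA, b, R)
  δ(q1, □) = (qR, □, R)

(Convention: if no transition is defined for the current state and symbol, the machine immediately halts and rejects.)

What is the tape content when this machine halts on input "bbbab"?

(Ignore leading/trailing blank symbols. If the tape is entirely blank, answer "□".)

Execution trace:
Initial: [q0]bbbab
Step 1: δ(q0, b) = (q0, b, R) → b[q0]bbab
Step 2: δ(q0, b) = (q0, b, R) → bb[q0]bab
Step 3: δ(q0, b) = (q0, b, R) → bbb[q0]ab
Step 4: δ(q0, a) = (q1, a, R) → bbba[q1]b
Step 5: δ(q1, b) = (qA, b, R) → bbbab[qA]□

The machine reaches the accept state qA and halts.

Final tape (ignoring leading/trailing blanks): bbbab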